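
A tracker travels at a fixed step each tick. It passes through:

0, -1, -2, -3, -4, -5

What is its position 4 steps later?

-9

Constant displacement of -1 per step.
step 6: -5 − 1 → -6
step 7: -6 − 1 → -7
step 8: -7 − 1 → -8
step 9: -8 − 1 → -9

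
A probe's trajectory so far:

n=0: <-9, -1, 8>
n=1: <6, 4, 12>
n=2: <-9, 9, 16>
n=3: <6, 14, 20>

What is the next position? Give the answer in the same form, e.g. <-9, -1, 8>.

First: cycles through -9, 6 every 2 steps. Step 4 lands at position 0 of the cycle → -9.
Second: linear, +5 per step → 19 at step 4.
Third: linear, +4 per step → 24 at step 4.

<-9, 19, 24>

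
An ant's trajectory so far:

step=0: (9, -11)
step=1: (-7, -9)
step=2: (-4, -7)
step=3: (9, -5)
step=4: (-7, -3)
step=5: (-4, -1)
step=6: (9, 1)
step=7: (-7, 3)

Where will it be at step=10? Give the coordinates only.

The first coordinate repeats the cycle [9, -7, -4] with period 3; step 10 mod 3 = 1, giving -7.
The second coordinate changes by +2 each step, so at step 10 it is -11 + 10·(2) = 9.

(-7, 9)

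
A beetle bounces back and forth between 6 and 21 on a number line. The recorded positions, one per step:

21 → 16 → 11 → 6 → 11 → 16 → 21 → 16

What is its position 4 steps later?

16

The value travels 5 per step and bounces off the walls at 6 and 21.
  step 8: 16 → 11
  step 9: 11 → 6
  step 10: 6 → 11
  step 11: 11 → 16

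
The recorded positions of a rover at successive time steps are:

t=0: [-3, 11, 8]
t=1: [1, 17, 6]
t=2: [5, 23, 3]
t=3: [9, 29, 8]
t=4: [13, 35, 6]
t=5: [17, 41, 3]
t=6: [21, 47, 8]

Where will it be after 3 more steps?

[33, 65, 8]

The first coordinate changes by +4 each step, so at step 9 it is -3 + 9·(4) = 33.
The second coordinate changes by +6 each step, so at step 9 it is 11 + 9·(6) = 65.
The third coordinate repeats the cycle [8, 6, 3] with period 3; step 9 mod 3 = 0, giving 8.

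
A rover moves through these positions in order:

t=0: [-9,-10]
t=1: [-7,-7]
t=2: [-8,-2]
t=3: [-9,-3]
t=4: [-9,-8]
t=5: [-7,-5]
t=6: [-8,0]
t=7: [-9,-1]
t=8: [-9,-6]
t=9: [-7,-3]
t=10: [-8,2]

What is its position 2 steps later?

[-9,-4]

Step-to-step displacements: [+2,+3], [-1,+5], [-1,-1], [+0,-5], [+2,+3], [-1,+5], [-1,-1], [+0,-5], [+2,+3], [-1,+5] — a repeating cycle of length 4.
step 11: apply [-1,-1] → [-9,1]
step 12: apply [+0,-5] → [-9,-4]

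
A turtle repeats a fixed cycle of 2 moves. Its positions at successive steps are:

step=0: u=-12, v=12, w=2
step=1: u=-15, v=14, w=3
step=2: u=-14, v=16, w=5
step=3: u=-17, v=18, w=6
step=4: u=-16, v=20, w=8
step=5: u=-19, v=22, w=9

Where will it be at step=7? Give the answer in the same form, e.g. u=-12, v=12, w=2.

The moves between consecutive positions are (-3, +2, +1), (+1, +2, +2), (-3, +2, +1), (+1, +2, +2), (-3, +2, +1); they repeat the 2-cycle [(-3, +2, +1), (+1, +2, +2)].
step 6: apply (+1, +2, +2) → u=-18, v=24, w=11
step 7: apply (-3, +2, +1) → u=-21, v=26, w=12

u=-21, v=26, w=12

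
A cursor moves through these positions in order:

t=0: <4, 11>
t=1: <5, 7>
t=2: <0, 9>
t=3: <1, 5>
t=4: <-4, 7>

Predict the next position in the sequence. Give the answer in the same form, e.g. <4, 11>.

<-3, 3>

The moves between consecutive positions are <+1, -4>, <-5, +2>, <+1, -4>, <-5, +2>; they repeat the 2-cycle [<+1, -4>, <-5, +2>].
step 5: apply <+1, -4> → <-3, 3>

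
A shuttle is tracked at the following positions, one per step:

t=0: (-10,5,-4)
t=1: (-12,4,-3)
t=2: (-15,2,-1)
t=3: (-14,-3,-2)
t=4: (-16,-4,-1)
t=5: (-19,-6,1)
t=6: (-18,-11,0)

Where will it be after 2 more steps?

(-23,-14,3)

Differencing gives (-2,-1,+1), (-3,-2,+2), (+1,-5,-1), (-2,-1,+1), (-3,-2,+2), (+1,-5,-1). This is the pattern (-2,-1,+1), (-3,-2,+2), (+1,-5,-1) repeated.
step 7: apply (-2,-1,+1) → (-20,-12,1)
step 8: apply (-3,-2,+2) → (-23,-14,3)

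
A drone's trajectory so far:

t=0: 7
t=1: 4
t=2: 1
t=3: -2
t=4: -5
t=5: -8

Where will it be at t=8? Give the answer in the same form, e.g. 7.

The position changes by -3 every step.
step 6: -8 − 3 → -11
step 7: -11 − 3 → -14
step 8: -14 − 3 → -17

-17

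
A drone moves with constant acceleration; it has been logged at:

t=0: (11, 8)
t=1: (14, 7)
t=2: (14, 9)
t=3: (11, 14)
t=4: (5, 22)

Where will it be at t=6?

First differences are (+3, -1), (+0, +2), (-3, +5), (-6, +8); their common second difference is (-3, +3) (constant acceleration).
step 5: (5, 22) + (-9, +11) → (-4, 33)
step 6: (-4, 33) + (-12, +14) → (-16, 47)

(-16, 47)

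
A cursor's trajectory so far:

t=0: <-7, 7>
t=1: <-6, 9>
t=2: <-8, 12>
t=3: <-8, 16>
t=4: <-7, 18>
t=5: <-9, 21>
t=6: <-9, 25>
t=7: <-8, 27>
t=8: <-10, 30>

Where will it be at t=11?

Differencing gives <+1, +2>, <-2, +3>, <+0, +4>, <+1, +2>, <-2, +3>, <+0, +4>, <+1, +2>, <-2, +3>. This is the pattern <+1, +2>, <-2, +3>, <+0, +4> repeated.
step 9: apply <+0, +4> → <-10, 34>
step 10: apply <+1, +2> → <-9, 36>
step 11: apply <-2, +3> → <-11, 39>

<-11, 39>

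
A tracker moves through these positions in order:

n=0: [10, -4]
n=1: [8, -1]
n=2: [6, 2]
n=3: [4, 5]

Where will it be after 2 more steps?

Each step adds [-2, +3] to the position.
step 4: [4, 5] + [-2, +3] → [2, 8]
step 5: [2, 8] + [-2, +3] → [0, 11]

[0, 11]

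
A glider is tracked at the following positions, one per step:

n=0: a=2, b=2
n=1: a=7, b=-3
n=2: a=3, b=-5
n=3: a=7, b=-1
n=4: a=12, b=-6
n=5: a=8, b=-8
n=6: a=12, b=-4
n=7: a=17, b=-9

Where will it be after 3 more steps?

Differencing gives (+5, -5), (-4, -2), (+4, +4), (+5, -5), (-4, -2), (+4, +4), (+5, -5). This is the pattern (+5, -5), (-4, -2), (+4, +4) repeated.
step 8: apply (-4, -2) → a=13, b=-11
step 9: apply (+4, +4) → a=17, b=-7
step 10: apply (+5, -5) → a=22, b=-12

a=22, b=-12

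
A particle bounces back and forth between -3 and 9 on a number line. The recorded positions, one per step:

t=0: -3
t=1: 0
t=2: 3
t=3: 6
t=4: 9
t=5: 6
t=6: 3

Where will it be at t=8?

The value reflects between -3 and 9, moving 3 per step.
  step 7: 3 → 0
  step 8: 0 → -3

-3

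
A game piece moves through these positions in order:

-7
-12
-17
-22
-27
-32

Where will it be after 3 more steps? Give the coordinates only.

-47

Constant displacement of -5 per step.
step 6: -32 − 5 → -37
step 7: -37 − 5 → -42
step 8: -42 − 5 → -47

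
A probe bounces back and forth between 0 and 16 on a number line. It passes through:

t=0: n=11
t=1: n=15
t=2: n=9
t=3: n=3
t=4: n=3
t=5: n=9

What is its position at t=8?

The value travels 6 per step and bounces off the walls at 0 and 16.
  step 6: 9 → 15
  step 7: 15 → 11
  step 8: 11 → 5

n=5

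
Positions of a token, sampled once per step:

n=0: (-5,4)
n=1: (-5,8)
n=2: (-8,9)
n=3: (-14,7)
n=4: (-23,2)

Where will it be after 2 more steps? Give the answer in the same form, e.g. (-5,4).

(-50,-17)

Taking differences between consecutive positions: (+0,+4), (-3,+1), (-6,-2), (-9,-5). These grow by (-3,-3) each step.
step 5: (-23,2) + (-12,-8) → (-35,-6)
step 6: (-35,-6) + (-15,-11) → (-50,-17)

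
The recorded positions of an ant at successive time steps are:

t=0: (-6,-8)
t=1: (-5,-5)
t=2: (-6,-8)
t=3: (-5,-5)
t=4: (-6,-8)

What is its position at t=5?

(-5,-5)

The jumps are (+1,+3), (-1,-3), (+1,+3), (-1,-3) — a geometric progression with ratio -1.
step 5: (-6,-8) + (+1,+3) → (-5,-5)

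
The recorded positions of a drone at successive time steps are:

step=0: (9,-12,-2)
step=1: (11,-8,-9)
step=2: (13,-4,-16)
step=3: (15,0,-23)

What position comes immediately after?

The position changes by (+2,+4,-7) every step.
step 4: (15,0,-23) + (+2,+4,-7) → (17,4,-30)

(17,4,-30)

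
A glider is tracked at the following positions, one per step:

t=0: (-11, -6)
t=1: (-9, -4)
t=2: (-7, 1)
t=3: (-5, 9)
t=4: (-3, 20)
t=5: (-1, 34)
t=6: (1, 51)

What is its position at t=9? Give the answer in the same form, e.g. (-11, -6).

(7, 120)

Successive displacements: (+2, +2), (+2, +5), (+2, +8), (+2, +11), (+2, +14), (+2, +17) — each changes by (+0, +3).
step 7: (1, 51) + (+2, +20) → (3, 71)
step 8: (3, 71) + (+2, +23) → (5, 94)
step 9: (5, 94) + (+2, +26) → (7, 120)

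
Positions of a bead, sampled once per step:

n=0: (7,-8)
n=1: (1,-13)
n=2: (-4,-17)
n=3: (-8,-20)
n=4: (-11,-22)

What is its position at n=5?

(-13,-23)

First differences are (-6,-5), (-5,-4), (-4,-3), (-3,-2); their common second difference is (+1,+1) (constant acceleration).
step 5: (-11,-22) + (-2,-1) → (-13,-23)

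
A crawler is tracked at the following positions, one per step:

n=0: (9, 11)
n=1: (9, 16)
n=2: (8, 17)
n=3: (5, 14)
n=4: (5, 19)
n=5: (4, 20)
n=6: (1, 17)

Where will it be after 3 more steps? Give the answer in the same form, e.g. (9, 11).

(-3, 20)

The moves between consecutive positions are (+0, +5), (-1, +1), (-3, -3), (+0, +5), (-1, +1), (-3, -3); they repeat the 3-cycle [(+0, +5), (-1, +1), (-3, -3)].
step 7: apply (+0, +5) → (1, 22)
step 8: apply (-1, +1) → (0, 23)
step 9: apply (-3, -3) → (-3, 20)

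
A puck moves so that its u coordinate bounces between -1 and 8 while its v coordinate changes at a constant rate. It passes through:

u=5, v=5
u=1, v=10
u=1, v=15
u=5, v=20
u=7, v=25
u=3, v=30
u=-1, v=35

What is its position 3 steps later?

u=5, v=50

The u coordinate travels 4 per step and bounces off the walls at -1 and 8.
  step 7: -1 → 3
  step 8: 3 → 7
  step 9: 7 → 5
The v coordinate changes by +5 each step: at step 9 it is 50.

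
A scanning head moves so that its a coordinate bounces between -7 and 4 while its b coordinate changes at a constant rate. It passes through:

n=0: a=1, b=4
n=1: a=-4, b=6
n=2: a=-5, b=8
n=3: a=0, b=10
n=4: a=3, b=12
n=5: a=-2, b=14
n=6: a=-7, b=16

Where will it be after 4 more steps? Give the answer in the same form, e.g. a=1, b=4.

The a coordinate reflects between -7 and 4, moving 5 per step.
  step 7: -7 → -2
  step 8: -2 → 3
  step 9: 3 → 0
  step 10: 0 → -5
The b coordinate changes by +2 each step: at step 10 it is 24.

a=-5, b=24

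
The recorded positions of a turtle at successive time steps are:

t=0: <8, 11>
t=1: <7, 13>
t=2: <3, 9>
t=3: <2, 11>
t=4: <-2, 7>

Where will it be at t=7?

Differencing gives <-1, +2>, <-4, -4>, <-1, +2>, <-4, -4>. This is the pattern <-1, +2>, <-4, -4> repeated.
step 5: apply <-1, +2> → <-3, 9>
step 6: apply <-4, -4> → <-7, 5>
step 7: apply <-1, +2> → <-8, 7>

<-8, 7>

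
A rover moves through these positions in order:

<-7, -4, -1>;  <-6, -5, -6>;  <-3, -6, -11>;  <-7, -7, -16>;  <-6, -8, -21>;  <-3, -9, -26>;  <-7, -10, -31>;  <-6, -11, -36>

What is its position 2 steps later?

<-7, -13, -46>

First: cycles through -7, -6, -3 every 3 steps. Step 9 lands at position 0 of the cycle → -7.
Second: linear, -1 per step → -13 at step 9.
Third: linear, -5 per step → -46 at step 9.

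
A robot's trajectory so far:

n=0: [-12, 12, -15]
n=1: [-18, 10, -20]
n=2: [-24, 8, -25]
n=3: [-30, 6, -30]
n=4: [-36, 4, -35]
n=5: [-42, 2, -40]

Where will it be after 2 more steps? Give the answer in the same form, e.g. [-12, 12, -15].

Each step adds [-6, -2, -5] to the position.
step 6: [-42, 2, -40] + [-6, -2, -5] → [-48, 0, -45]
step 7: [-48, 0, -45] + [-6, -2, -5] → [-54, -2, -50]

[-54, -2, -50]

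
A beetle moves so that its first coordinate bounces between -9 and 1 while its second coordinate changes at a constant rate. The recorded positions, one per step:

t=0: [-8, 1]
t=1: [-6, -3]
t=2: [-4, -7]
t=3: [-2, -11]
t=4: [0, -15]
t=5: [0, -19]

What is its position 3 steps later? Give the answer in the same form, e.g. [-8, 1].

[-6, -31]

The first coordinate reflects between -9 and 1, moving 2 per step.
  step 6: 0 → -2
  step 7: -2 → -4
  step 8: -4 → -6
The second coordinate changes by -4 each step: at step 8 it is -31.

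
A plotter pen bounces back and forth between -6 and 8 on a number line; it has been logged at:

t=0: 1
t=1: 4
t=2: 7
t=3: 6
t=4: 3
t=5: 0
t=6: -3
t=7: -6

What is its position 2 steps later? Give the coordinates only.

The value reflects between -6 and 8, moving 3 per step.
  step 8: -6 → -3
  step 9: -3 → 0

0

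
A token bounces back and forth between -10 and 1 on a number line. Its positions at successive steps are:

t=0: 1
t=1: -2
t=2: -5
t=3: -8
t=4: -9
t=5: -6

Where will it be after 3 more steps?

The value reflects between -10 and 1, moving 3 per step.
  step 6: -6 → -3
  step 7: -3 → 0
  step 8: 0 → -1

-1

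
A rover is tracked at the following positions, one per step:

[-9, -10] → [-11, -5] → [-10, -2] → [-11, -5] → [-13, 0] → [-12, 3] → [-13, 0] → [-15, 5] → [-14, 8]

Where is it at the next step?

The moves between consecutive positions are [-2, +5], [+1, +3], [-1, -3], [-2, +5], [+1, +3], [-1, -3], [-2, +5], [+1, +3]; they repeat the 3-cycle [[-2, +5], [+1, +3], [-1, -3]].
step 9: apply [-1, -3] → [-15, 5]

[-15, 5]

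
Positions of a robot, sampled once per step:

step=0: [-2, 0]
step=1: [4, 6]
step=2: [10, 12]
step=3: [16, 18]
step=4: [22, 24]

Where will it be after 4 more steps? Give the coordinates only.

[46, 48]

Constant displacement of [+6, +6] per step.
step 5: [22, 24] + [+6, +6] → [28, 30]
step 6: [28, 30] + [+6, +6] → [34, 36]
step 7: [34, 36] + [+6, +6] → [40, 42]
step 8: [40, 42] + [+6, +6] → [46, 48]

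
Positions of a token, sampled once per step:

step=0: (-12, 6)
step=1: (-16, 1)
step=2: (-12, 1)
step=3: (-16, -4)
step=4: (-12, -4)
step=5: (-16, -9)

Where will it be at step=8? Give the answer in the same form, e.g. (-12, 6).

(-12, -14)

Differencing gives (-4, -5), (+4, +0), (-4, -5), (+4, +0), (-4, -5). This is the pattern (-4, -5), (+4, +0) repeated.
step 6: apply (+4, +0) → (-12, -9)
step 7: apply (-4, -5) → (-16, -14)
step 8: apply (+4, +0) → (-12, -14)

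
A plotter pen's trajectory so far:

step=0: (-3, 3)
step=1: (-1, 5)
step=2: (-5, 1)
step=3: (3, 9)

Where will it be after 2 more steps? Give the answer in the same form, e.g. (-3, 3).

Step-to-step displacements: (+2, +2), (-4, -4), (+8, +8); each is -2× the previous.
step 4: (3, 9) + (-16, -16) → (-13, -7)
step 5: (-13, -7) + (+32, +32) → (19, 25)

(19, 25)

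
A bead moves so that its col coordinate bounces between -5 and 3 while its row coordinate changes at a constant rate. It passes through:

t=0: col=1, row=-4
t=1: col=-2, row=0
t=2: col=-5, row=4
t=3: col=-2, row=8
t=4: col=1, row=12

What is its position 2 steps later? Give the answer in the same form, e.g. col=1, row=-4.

col=-1, row=20

The col coordinate reflects between -5 and 3, moving 3 per step.
  step 5: 1 → 2
  step 6: 2 → -1
The row coordinate changes by +4 each step: at step 6 it is 20.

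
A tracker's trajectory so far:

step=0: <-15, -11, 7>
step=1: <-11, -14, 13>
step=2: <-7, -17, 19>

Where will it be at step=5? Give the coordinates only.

<5, -26, 37>

Each step adds <+4, -3, +6> to the position.
step 3: <-7, -17, 19> + <+4, -3, +6> → <-3, -20, 25>
step 4: <-3, -20, 25> + <+4, -3, +6> → <1, -23, 31>
step 5: <1, -23, 31> + <+4, -3, +6> → <5, -26, 37>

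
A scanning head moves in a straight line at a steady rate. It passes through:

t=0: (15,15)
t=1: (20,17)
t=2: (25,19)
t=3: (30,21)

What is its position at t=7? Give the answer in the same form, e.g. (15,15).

(50,29)

Each step adds (+5,+2) to the position.
step 4: (30,21) + (+5,+2) → (35,23)
step 5: (35,23) + (+5,+2) → (40,25)
step 6: (40,25) + (+5,+2) → (45,27)
step 7: (45,27) + (+5,+2) → (50,29)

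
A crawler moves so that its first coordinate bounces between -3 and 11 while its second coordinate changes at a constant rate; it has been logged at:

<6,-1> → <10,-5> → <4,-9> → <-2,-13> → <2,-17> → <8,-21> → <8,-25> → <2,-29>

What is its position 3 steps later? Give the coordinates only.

The first coordinate travels 6 per step and bounces off the walls at -3 and 11.
  step 8: 2 → -2
  step 9: -2 → 4
  step 10: 4 → 10
The second coordinate changes by -4 each step: at step 10 it is -41.

<10,-41>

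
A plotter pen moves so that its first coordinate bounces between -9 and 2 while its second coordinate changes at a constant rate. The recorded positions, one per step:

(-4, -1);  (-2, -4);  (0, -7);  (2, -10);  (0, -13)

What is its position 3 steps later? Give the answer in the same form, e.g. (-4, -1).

The first coordinate reflects between -9 and 2, moving 2 per step.
  step 5: 0 → -2
  step 6: -2 → -4
  step 7: -4 → -6
The second coordinate changes by -3 each step: at step 7 it is -22.

(-6, -22)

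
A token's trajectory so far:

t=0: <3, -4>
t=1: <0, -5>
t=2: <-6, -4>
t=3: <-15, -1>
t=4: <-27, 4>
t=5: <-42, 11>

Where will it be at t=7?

<-81, 31>

Taking differences between consecutive positions: <-3, -1>, <-6, +1>, <-9, +3>, <-12, +5>, <-15, +7>. These grow by <-3, +2> each step.
step 6: <-42, 11> + <-18, +9> → <-60, 20>
step 7: <-60, 20> + <-21, +11> → <-81, 31>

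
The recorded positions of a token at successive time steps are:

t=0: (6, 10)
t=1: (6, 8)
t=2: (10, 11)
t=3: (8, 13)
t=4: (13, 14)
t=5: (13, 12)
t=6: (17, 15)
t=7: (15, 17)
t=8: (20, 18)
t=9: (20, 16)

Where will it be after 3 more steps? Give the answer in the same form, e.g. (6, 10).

(27, 22)

Differencing gives (+0, -2), (+4, +3), (-2, +2), (+5, +1), (+0, -2), (+4, +3), (-2, +2), (+5, +1), (+0, -2). This is the pattern (+0, -2), (+4, +3), (-2, +2), (+5, +1) repeated.
step 10: apply (+4, +3) → (24, 19)
step 11: apply (-2, +2) → (22, 21)
step 12: apply (+5, +1) → (27, 22)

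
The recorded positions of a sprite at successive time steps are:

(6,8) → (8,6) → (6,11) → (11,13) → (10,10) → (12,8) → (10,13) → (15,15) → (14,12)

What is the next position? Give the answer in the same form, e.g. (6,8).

The moves between consecutive positions are (+2,-2), (-2,+5), (+5,+2), (-1,-3), (+2,-2), (-2,+5), (+5,+2), (-1,-3); they repeat the 4-cycle [(+2,-2), (-2,+5), (+5,+2), (-1,-3)].
step 9: apply (+2,-2) → (16,10)

(16,10)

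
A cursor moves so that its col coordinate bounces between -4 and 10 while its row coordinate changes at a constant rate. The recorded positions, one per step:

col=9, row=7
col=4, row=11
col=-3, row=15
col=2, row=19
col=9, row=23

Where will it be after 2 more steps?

The col coordinate reflects between -4 and 10, moving 7 per step.
  step 5: 9 → 4
  step 6: 4 → -3
The row coordinate changes by +4 each step: at step 6 it is 31.

col=-3, row=31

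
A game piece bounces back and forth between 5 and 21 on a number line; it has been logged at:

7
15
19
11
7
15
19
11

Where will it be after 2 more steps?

The value reflects between 5 and 21, moving 8 per step.
  step 8: 11 → 7
  step 9: 7 → 15

15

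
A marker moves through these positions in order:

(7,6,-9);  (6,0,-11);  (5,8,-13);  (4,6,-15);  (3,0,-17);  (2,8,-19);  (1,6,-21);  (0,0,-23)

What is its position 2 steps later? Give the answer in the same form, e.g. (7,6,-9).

(-2,6,-27)

The first coordinate changes by -1 each step, so at step 9 it is 7 + 9·(-1) = -2.
The second coordinate repeats the cycle [6, 0, 8] with period 3; step 9 mod 3 = 0, giving 6.
The third coordinate changes by -2 each step, so at step 9 it is -9 + 9·(-2) = -27.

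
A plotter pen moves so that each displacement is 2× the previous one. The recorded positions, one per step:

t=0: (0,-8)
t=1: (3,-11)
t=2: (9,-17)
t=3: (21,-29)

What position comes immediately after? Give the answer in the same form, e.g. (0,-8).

Step-to-step displacements: (+3,-3), (+6,-6), (+12,-12); each is 2× the previous.
step 4: (21,-29) + (+24,-24) → (45,-53)

(45,-53)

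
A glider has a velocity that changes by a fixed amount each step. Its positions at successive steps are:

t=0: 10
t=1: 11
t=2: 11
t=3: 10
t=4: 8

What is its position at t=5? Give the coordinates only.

First differences are +1, +0, -1, -2; their common second difference is -1 (constant acceleration).
step 5: 8 − 3 → 5

5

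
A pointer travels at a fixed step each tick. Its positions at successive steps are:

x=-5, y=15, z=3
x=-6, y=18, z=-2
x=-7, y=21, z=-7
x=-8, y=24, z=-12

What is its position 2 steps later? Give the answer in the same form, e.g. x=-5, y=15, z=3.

x=-10, y=30, z=-22

Constant displacement of (-1, +3, -5) per step.
step 4: x=-8, y=24, z=-12 + (-1, +3, -5) → x=-9, y=27, z=-17
step 5: x=-9, y=27, z=-17 + (-1, +3, -5) → x=-10, y=30, z=-22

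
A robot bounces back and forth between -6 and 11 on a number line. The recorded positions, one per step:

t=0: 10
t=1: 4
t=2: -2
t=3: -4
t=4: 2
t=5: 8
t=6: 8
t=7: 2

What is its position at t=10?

4

The value reflects between -6 and 11, moving 6 per step.
  step 8: 2 → -4
  step 9: -4 → -2
  step 10: -2 → 4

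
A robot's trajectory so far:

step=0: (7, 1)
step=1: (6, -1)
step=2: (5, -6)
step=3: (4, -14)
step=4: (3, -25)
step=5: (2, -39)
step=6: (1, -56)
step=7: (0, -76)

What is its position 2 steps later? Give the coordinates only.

(-2, -125)

Taking differences between consecutive positions: (-1, -2), (-1, -5), (-1, -8), (-1, -11), (-1, -14), (-1, -17), (-1, -20). These grow by (+0, -3) each step.
step 8: (0, -76) + (-1, -23) → (-1, -99)
step 9: (-1, -99) + (-1, -26) → (-2, -125)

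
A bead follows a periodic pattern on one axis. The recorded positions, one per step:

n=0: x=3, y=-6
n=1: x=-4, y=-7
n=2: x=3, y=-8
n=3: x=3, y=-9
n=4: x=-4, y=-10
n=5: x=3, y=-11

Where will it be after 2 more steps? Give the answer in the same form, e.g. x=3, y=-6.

x=-4, y=-13

The x coordinate repeats the cycle [3, -4, 3] with period 3; step 7 mod 3 = 1, giving -4.
The y coordinate changes by -1 each step, so at step 7 it is -6 + 7·(-1) = -13.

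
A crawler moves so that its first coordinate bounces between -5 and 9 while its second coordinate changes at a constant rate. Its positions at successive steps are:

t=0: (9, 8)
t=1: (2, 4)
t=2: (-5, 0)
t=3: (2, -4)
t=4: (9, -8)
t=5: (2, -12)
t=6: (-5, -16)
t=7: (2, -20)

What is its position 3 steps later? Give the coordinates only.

The first coordinate reflects between -5 and 9, moving 7 per step.
  step 8: 2 → 9
  step 9: 9 → 2
  step 10: 2 → -5
The second coordinate changes by -4 each step: at step 10 it is -32.

(-5, -32)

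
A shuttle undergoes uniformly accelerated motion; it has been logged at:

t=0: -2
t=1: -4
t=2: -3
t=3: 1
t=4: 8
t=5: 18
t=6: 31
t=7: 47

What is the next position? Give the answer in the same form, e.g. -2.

66

First differences are -2, +1, +4, +7, +10, +13, +16; their common second difference is +3 (constant acceleration).
step 8: 47 + 19 → 66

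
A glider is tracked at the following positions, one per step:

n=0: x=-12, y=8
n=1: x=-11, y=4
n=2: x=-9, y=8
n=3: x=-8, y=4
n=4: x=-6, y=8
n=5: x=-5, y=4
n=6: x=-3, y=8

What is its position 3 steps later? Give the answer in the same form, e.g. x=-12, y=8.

Differencing gives (+1, -4), (+2, +4), (+1, -4), (+2, +4), (+1, -4), (+2, +4). This is the pattern (+1, -4), (+2, +4) repeated.
step 7: apply (+1, -4) → x=-2, y=4
step 8: apply (+2, +4) → x=0, y=8
step 9: apply (+1, -4) → x=1, y=4

x=1, y=4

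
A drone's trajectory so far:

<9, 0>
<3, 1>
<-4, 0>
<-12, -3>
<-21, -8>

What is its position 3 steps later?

Taking differences between consecutive positions: <-6, +1>, <-7, -1>, <-8, -3>, <-9, -5>. These grow by <-1, -2> each step.
step 5: <-21, -8> + <-10, -7> → <-31, -15>
step 6: <-31, -15> + <-11, -9> → <-42, -24>
step 7: <-42, -24> + <-12, -11> → <-54, -35>

<-54, -35>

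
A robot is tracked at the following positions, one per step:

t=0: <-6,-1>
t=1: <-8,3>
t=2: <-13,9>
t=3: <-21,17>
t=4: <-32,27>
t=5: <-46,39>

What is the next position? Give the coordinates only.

Successive displacements: <-2,+4>, <-5,+6>, <-8,+8>, <-11,+10>, <-14,+12> — each changes by <-3,+2>.
step 6: <-46,39> + <-17,+14> → <-63,53>

<-63,53>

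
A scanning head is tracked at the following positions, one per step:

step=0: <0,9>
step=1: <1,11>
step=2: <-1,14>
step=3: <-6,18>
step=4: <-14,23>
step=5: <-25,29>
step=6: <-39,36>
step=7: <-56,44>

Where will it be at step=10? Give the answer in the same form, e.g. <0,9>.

First differences are <+1,+2>, <-2,+3>, <-5,+4>, <-8,+5>, <-11,+6>, <-14,+7>, <-17,+8>; their common second difference is <-3,+1> (constant acceleration).
step 8: <-56,44> + <-20,+9> → <-76,53>
step 9: <-76,53> + <-23,+10> → <-99,63>
step 10: <-99,63> + <-26,+11> → <-125,74>

<-125,74>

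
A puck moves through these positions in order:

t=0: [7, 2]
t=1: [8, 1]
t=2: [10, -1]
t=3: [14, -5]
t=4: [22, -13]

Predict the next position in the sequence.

[38, -29]

The jumps are [+1, -1], [+2, -2], [+4, -4], [+8, -8] — a geometric progression with ratio 2.
step 5: [22, -13] + [+16, -16] → [38, -29]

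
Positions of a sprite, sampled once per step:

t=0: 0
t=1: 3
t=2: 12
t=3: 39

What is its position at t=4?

The jumps are +3, +9, +27 — a geometric progression with ratio 3.
step 4: 39 + 81 → 120

120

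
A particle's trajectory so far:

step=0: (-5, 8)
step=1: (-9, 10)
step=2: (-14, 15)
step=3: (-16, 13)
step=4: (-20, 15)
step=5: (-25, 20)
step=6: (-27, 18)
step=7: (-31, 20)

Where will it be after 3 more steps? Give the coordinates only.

(-42, 25)

Step-to-step displacements: (-4, +2), (-5, +5), (-2, -2), (-4, +2), (-5, +5), (-2, -2), (-4, +2) — a repeating cycle of length 3.
step 8: apply (-5, +5) → (-36, 25)
step 9: apply (-2, -2) → (-38, 23)
step 10: apply (-4, +2) → (-42, 25)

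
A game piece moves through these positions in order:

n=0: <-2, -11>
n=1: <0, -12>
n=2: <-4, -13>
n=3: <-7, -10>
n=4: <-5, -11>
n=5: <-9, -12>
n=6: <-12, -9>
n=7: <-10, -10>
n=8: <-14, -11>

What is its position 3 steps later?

Step-to-step displacements: <+2, -1>, <-4, -1>, <-3, +3>, <+2, -1>, <-4, -1>, <-3, +3>, <+2, -1>, <-4, -1> — a repeating cycle of length 3.
step 9: apply <-3, +3> → <-17, -8>
step 10: apply <+2, -1> → <-15, -9>
step 11: apply <-4, -1> → <-19, -10>

<-19, -10>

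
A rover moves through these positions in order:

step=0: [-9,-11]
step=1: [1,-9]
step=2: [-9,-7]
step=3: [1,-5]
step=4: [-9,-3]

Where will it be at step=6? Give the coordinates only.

[-9,1]

First: cycles through -9, 1 every 2 steps. Step 6 lands at position 0 of the cycle → -9.
Second: linear, +2 per step → 1 at step 6.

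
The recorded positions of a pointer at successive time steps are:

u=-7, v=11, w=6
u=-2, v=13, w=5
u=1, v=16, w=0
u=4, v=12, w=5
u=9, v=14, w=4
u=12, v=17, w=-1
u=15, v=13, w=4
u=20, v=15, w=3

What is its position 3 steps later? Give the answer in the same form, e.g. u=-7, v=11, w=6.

u=31, v=16, w=2

Step-to-step displacements: (+5, +2, -1), (+3, +3, -5), (+3, -4, +5), (+5, +2, -1), (+3, +3, -5), (+3, -4, +5), (+5, +2, -1) — a repeating cycle of length 3.
step 8: apply (+3, +3, -5) → u=23, v=18, w=-2
step 9: apply (+3, -4, +5) → u=26, v=14, w=3
step 10: apply (+5, +2, -1) → u=31, v=16, w=2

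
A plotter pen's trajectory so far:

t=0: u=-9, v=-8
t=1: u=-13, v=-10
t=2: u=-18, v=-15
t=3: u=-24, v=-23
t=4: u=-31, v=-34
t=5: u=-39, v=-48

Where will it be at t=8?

Successive displacements: (-4, -2), (-5, -5), (-6, -8), (-7, -11), (-8, -14) — each changes by (-1, -3).
step 6: u=-39, v=-48 + (-9, -17) → u=-48, v=-65
step 7: u=-48, v=-65 + (-10, -20) → u=-58, v=-85
step 8: u=-58, v=-85 + (-11, -23) → u=-69, v=-108

u=-69, v=-108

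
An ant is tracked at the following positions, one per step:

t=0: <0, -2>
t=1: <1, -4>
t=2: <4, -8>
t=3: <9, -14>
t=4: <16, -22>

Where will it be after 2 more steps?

<36, -44>

Successive displacements: <+1, -2>, <+3, -4>, <+5, -6>, <+7, -8> — each changes by <+2, -2>.
step 5: <16, -22> + <+9, -10> → <25, -32>
step 6: <25, -32> + <+11, -12> → <36, -44>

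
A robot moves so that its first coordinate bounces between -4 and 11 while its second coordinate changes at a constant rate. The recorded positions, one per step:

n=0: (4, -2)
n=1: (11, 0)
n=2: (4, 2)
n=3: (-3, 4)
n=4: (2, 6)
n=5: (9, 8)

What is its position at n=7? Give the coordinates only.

(-1, 12)

The first coordinate reflects between -4 and 11, moving 7 per step.
  step 6: 9 → 6
  step 7: 6 → -1
The second coordinate changes by +2 each step: at step 7 it is 12.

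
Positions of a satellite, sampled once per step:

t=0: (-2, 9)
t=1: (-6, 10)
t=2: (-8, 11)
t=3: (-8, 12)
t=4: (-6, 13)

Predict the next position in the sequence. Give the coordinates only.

(-2, 14)

Successive displacements: (-4, +1), (-2, +1), (+0, +1), (+2, +1) — each changes by (+2, +0).
step 5: (-6, 13) + (+4, +1) → (-2, 14)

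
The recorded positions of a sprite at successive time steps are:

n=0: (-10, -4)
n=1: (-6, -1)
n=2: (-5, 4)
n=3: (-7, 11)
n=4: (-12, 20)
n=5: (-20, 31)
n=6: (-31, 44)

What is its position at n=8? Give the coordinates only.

(-62, 76)

Taking differences between consecutive positions: (+4, +3), (+1, +5), (-2, +7), (-5, +9), (-8, +11), (-11, +13). These grow by (-3, +2) each step.
step 7: (-31, 44) + (-14, +15) → (-45, 59)
step 8: (-45, 59) + (-17, +17) → (-62, 76)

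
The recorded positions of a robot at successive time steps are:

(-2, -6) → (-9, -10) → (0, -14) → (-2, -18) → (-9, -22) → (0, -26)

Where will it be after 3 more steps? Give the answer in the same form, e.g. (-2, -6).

The first coordinate repeats the cycle [-2, -9, 0] with period 3; step 8 mod 3 = 2, giving 0.
The second coordinate changes by -4 each step, so at step 8 it is -6 + 8·(-4) = -38.

(0, -38)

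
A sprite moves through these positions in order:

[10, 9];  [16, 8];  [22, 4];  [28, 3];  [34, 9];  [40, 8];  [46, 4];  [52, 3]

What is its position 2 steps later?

[64, 8]

The first coordinate changes by +6 each step, so at step 9 it is 10 + 9·(6) = 64.
The second coordinate repeats the cycle [9, 8, 4, 3] with period 4; step 9 mod 4 = 1, giving 8.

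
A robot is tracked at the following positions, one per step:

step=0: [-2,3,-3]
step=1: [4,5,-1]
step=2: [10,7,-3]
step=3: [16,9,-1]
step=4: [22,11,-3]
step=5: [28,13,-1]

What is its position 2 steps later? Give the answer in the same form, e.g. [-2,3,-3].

[40,17,-1]

First: linear, +6 per step → 40 at step 7.
Second: linear, +2 per step → 17 at step 7.
Third: cycles through -3, -1 every 2 steps. Step 7 lands at position 1 of the cycle → -1.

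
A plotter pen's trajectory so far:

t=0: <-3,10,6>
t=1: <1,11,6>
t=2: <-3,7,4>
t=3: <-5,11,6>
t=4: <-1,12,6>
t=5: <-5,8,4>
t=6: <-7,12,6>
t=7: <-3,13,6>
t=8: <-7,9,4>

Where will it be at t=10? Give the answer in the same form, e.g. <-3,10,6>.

Step-to-step displacements: <+4,+1,+0>, <-4,-4,-2>, <-2,+4,+2>, <+4,+1,+0>, <-4,-4,-2>, <-2,+4,+2>, <+4,+1,+0>, <-4,-4,-2> — a repeating cycle of length 3.
step 9: apply <-2,+4,+2> → <-9,13,6>
step 10: apply <+4,+1,+0> → <-5,14,6>

<-5,14,6>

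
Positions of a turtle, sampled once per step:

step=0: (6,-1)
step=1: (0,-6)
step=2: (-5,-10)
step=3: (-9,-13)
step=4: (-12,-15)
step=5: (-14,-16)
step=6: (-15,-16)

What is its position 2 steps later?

(-14,-13)

Successive displacements: (-6,-5), (-5,-4), (-4,-3), (-3,-2), (-2,-1), (-1,+0) — each changes by (+1,+1).
step 7: (-15,-16) + (+0,+1) → (-15,-15)
step 8: (-15,-15) + (+1,+2) → (-14,-13)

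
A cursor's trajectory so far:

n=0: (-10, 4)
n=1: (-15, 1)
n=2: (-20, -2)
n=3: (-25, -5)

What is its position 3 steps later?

Each step adds (-5, -3) to the position.
step 4: (-25, -5) + (-5, -3) → (-30, -8)
step 5: (-30, -8) + (-5, -3) → (-35, -11)
step 6: (-35, -11) + (-5, -3) → (-40, -14)

(-40, -14)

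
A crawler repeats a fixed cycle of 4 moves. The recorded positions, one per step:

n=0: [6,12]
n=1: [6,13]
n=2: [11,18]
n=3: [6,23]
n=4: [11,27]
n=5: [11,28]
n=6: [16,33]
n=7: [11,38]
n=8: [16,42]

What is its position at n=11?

[16,53]

The moves between consecutive positions are [+0,+1], [+5,+5], [-5,+5], [+5,+4], [+0,+1], [+5,+5], [-5,+5], [+5,+4]; they repeat the 4-cycle [[+0,+1], [+5,+5], [-5,+5], [+5,+4]].
step 9: apply [+0,+1] → [16,43]
step 10: apply [+5,+5] → [21,48]
step 11: apply [-5,+5] → [16,53]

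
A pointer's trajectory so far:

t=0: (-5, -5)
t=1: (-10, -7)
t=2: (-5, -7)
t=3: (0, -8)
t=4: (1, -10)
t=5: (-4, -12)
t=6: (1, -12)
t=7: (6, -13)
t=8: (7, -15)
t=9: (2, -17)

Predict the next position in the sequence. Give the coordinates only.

(7, -17)

Differencing gives (-5, -2), (+5, +0), (+5, -1), (+1, -2), (-5, -2), (+5, +0), (+5, -1), (+1, -2), (-5, -2). This is the pattern (-5, -2), (+5, +0), (+5, -1), (+1, -2) repeated.
step 10: apply (+5, +0) → (7, -17)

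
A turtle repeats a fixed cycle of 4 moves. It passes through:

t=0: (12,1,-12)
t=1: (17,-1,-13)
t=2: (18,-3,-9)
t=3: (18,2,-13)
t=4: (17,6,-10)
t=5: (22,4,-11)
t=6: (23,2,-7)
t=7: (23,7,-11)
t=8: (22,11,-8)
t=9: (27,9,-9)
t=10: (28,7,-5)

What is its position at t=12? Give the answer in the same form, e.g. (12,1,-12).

The moves between consecutive positions are (+5,-2,-1), (+1,-2,+4), (+0,+5,-4), (-1,+4,+3), (+5,-2,-1), (+1,-2,+4), (+0,+5,-4), (-1,+4,+3), (+5,-2,-1), (+1,-2,+4); they repeat the 4-cycle [(+5,-2,-1), (+1,-2,+4), (+0,+5,-4), (-1,+4,+3)].
step 11: apply (+0,+5,-4) → (28,12,-9)
step 12: apply (-1,+4,+3) → (27,16,-6)

(27,16,-6)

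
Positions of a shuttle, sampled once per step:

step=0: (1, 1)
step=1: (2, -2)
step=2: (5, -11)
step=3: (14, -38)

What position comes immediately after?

Consecutive displacements (+1, -3), (+3, -9), (+9, -27) scale by a factor of 3 each step.
step 4: (14, -38) + (+27, -81) → (41, -119)

(41, -119)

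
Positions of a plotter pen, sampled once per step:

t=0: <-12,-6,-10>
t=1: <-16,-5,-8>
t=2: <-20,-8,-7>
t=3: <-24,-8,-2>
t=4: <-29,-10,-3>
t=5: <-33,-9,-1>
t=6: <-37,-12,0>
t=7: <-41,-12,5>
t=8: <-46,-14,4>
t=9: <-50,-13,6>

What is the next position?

The moves between consecutive positions are <-4,+1,+2>, <-4,-3,+1>, <-4,+0,+5>, <-5,-2,-1>, <-4,+1,+2>, <-4,-3,+1>, <-4,+0,+5>, <-5,-2,-1>, <-4,+1,+2>; they repeat the 4-cycle [<-4,+1,+2>, <-4,-3,+1>, <-4,+0,+5>, <-5,-2,-1>].
step 10: apply <-4,-3,+1> → <-54,-16,7>

<-54,-16,7>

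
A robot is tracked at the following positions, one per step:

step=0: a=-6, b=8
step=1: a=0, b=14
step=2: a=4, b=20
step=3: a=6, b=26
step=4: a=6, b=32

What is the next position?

Successive displacements: (+6,+6), (+4,+6), (+2,+6), (+0,+6) — each changes by (-2,+0).
step 5: a=6, b=32 + (-2,+6) → a=4, b=38

a=4, b=38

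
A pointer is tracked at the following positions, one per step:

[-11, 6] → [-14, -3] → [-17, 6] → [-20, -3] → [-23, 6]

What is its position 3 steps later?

The first coordinate changes by -3 each step, so at step 7 it is -11 + 7·(-3) = -32.
The second coordinate repeats the cycle [6, -3] with period 2; step 7 mod 2 = 1, giving -3.

[-32, -3]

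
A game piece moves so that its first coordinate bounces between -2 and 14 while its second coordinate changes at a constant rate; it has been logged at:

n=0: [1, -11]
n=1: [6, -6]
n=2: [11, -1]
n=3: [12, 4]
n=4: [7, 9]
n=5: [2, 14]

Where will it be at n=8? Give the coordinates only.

[9, 29]

The first coordinate reflects between -2 and 14, moving 5 per step.
  step 6: 2 → -1
  step 7: -1 → 4
  step 8: 4 → 9
The second coordinate changes by +5 each step: at step 8 it is 29.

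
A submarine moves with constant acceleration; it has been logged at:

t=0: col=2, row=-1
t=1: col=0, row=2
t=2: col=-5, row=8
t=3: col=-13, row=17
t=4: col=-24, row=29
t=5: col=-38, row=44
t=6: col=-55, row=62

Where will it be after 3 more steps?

First differences are (-2, +3), (-5, +6), (-8, +9), (-11, +12), (-14, +15), (-17, +18); their common second difference is (-3, +3) (constant acceleration).
step 7: col=-55, row=62 + (-20, +21) → col=-75, row=83
step 8: col=-75, row=83 + (-23, +24) → col=-98, row=107
step 9: col=-98, row=107 + (-26, +27) → col=-124, row=134

col=-124, row=134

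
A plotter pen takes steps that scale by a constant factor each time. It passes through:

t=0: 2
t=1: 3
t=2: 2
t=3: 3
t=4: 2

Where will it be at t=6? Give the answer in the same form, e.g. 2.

Consecutive displacements +1, -1, +1, -1 scale by a factor of -1 each step.
step 5: 2 + 1 → 3
step 6: 3 − 1 → 2

2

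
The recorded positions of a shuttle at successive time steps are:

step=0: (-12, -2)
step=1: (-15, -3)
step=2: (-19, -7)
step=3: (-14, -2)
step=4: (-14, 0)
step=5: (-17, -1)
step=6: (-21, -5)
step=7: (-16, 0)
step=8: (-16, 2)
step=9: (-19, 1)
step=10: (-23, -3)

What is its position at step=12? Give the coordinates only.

(-18, 4)

The moves between consecutive positions are (-3, -1), (-4, -4), (+5, +5), (+0, +2), (-3, -1), (-4, -4), (+5, +5), (+0, +2), (-3, -1), (-4, -4); they repeat the 4-cycle [(-3, -1), (-4, -4), (+5, +5), (+0, +2)].
step 11: apply (+5, +5) → (-18, 2)
step 12: apply (+0, +2) → (-18, 4)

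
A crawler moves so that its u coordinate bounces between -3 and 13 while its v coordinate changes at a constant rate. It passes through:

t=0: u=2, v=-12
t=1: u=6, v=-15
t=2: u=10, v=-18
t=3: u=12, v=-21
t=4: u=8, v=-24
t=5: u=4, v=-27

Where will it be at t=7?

The u coordinate travels 4 per step and bounces off the walls at -3 and 13.
  step 6: 4 → 0
  step 7: 0 → -2
The v coordinate changes by -3 each step: at step 7 it is -33.

u=-2, v=-33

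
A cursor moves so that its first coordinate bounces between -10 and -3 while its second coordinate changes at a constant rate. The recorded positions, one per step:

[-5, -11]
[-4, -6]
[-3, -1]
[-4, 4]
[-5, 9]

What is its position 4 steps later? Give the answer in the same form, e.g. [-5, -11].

The first coordinate travels 1 per step and bounces off the walls at -10 and -3.
  step 5: -5 → -6
  step 6: -6 → -7
  step 7: -7 → -8
  step 8: -8 → -9
The second coordinate changes by +5 each step: at step 8 it is 29.

[-9, 29]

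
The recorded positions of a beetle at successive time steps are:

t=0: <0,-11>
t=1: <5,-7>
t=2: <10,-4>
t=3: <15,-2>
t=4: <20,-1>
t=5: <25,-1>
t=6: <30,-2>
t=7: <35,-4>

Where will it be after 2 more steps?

First differences are <+5,+4>, <+5,+3>, <+5,+2>, <+5,+1>, <+5,+0>, <+5,-1>, <+5,-2>; their common second difference is <+0,-1> (constant acceleration).
step 8: <35,-4> + <+5,-3> → <40,-7>
step 9: <40,-7> + <+5,-4> → <45,-11>

<45,-11>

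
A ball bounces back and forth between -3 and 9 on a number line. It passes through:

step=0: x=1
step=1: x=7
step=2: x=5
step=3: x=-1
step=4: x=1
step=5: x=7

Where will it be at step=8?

The value reflects between -3 and 9, moving 6 per step.
  step 6: 7 → 5
  step 7: 5 → -1
  step 8: -1 → 1

x=1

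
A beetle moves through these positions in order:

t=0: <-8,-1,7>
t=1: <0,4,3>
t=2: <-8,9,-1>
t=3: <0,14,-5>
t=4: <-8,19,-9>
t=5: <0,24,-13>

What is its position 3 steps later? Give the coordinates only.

<-8,39,-25>

First: cycles through -8, 0 every 2 steps. Step 8 lands at position 0 of the cycle → -8.
Second: linear, +5 per step → 39 at step 8.
Third: linear, -4 per step → -25 at step 8.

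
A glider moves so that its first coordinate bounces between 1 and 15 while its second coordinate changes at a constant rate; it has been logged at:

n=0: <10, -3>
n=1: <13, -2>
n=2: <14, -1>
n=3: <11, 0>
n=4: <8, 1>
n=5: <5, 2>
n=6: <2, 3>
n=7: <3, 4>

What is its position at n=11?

<15, 8>

The first coordinate reflects between 1 and 15, moving 3 per step.
  step 8: 3 → 6
  step 9: 6 → 9
  step 10: 9 → 12
  step 11: 12 → 15
The second coordinate changes by +1 each step: at step 11 it is 8.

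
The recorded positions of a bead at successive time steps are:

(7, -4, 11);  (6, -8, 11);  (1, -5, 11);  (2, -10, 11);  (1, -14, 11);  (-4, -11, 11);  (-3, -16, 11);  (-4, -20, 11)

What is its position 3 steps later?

Step-to-step displacements: (-1, -4, +0), (-5, +3, +0), (+1, -5, +0), (-1, -4, +0), (-5, +3, +0), (+1, -5, +0), (-1, -4, +0) — a repeating cycle of length 3.
step 8: apply (-5, +3, +0) → (-9, -17, 11)
step 9: apply (+1, -5, +0) → (-8, -22, 11)
step 10: apply (-1, -4, +0) → (-9, -26, 11)

(-9, -26, 11)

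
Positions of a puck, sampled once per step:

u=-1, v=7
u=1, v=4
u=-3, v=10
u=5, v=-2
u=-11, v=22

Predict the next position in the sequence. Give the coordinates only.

Consecutive displacements (+2,-3), (-4,+6), (+8,-12), (-16,+24) scale by a factor of -2 each step.
step 5: u=-11, v=22 + (+32,-48) → u=21, v=-26

u=21, v=-26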